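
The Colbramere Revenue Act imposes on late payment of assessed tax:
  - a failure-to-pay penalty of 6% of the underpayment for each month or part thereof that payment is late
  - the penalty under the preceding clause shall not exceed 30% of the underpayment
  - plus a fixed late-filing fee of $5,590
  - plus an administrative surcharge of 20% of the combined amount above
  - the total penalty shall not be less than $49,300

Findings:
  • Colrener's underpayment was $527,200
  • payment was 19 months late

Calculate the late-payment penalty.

Accrued rate: 6% × 19 = 114%, capped at 30% → 30%
Failure-to-pay penalty: 30% of $527,200 = $158,160
Penalty before surcharge: $158,160 + $5,590 = $163,750
Administrative surcharge: 20% of $163,750 = $32,750
Total penalty: $163,750 + $32,750 = $196,500
Minimum $49,300: $196,500 meets the minimum, no increase.

$196,500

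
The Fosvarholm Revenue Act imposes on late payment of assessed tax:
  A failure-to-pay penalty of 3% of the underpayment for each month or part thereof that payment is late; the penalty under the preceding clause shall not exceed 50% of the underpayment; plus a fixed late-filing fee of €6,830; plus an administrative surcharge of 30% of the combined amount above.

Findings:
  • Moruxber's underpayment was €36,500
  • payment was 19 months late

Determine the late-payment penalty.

Accrued rate: 3% × 19 = 57%, capped at 50% → 50%
Failure-to-pay penalty: 50% of €36,500 = €18,250
Penalty before surcharge: €18,250 + €6,830 = €25,080
Administrative surcharge: 30% of €25,080 = €7,524
Total penalty: €25,080 + €7,524 = €32,604

€32,604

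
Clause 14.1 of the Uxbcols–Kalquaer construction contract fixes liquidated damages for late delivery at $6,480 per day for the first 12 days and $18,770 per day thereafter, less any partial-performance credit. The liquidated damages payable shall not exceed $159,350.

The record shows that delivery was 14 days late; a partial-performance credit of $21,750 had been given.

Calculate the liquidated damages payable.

Liquidated damages: $93,550

First 12 days: 12 × $6,480 = $77,760
Remaining days: (14 − 12) × $18,770 = $37,540
Accrued per-day damages: $77,760 + $37,540 = $115,300
Less partial-performance credit: $115,300 − $21,750 = $93,550
Cap at $159,350: $93,550 is within the cap, no reduction.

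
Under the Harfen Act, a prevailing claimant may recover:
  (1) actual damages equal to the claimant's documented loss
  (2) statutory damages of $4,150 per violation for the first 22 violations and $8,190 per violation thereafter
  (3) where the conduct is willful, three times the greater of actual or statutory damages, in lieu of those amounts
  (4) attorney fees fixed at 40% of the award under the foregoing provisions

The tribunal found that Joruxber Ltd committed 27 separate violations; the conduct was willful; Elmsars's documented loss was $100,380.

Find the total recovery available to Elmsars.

First 22 violations: 22 × $4,150 = $91,300
Remaining violations: (27 − 22) × $8,190 = $40,950
Statutory damages: $91,300 + $40,950 = $132,250
Greater of actual damages ($100,380) or statutory damages ($132,250): $132,250
Trebled: 3 × $132,250 = $396,750
Attorney fees: 40% of $396,750 = $158,700
Total recovery: $396,750 + $158,700 = $555,450

$555,450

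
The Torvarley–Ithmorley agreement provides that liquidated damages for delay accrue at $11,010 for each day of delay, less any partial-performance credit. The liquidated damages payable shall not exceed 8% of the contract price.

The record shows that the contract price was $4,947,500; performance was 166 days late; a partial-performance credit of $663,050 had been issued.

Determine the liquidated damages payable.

$395,800

Per-day damages: 166 × $11,010 = $1,827,660
Less partial-performance credit: $1,827,660 − $663,050 = $1,164,610
Cap: 8% of $4,947,500 = $395,800
Cap at $395,800: $1,164,610 exceeds the cap → $395,800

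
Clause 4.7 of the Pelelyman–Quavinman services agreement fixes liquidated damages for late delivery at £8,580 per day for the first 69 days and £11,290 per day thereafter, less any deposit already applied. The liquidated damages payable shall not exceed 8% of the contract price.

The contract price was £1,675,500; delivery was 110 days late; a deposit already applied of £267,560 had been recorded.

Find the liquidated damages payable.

First 69 days: 69 × £8,580 = £592,020
Remaining days: (110 − 69) × £11,290 = £462,890
Accrued per-day damages: £592,020 + £462,890 = £1,054,910
Less deposit already applied: £1,054,910 − £267,560 = £787,350
Cap: 8% of £1,675,500 = £134,040
Cap at £134,040: £787,350 exceeds the cap → £134,040

£134,040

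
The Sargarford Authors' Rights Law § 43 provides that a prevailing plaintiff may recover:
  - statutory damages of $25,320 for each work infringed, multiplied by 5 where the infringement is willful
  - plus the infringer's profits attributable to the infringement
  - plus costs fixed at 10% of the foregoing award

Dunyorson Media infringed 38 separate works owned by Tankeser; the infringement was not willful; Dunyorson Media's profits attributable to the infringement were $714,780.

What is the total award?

Award: $1,844,634

Statutory damages: 38 × $25,320 = $962,160
Infringement not willful: no ×5 enhancement.
Combined award: $962,160 + $714,780 = $1,676,940
Costs: 10% of $1,676,940 = $167,694
Award plus costs: $1,676,940 + $167,694 = $1,844,634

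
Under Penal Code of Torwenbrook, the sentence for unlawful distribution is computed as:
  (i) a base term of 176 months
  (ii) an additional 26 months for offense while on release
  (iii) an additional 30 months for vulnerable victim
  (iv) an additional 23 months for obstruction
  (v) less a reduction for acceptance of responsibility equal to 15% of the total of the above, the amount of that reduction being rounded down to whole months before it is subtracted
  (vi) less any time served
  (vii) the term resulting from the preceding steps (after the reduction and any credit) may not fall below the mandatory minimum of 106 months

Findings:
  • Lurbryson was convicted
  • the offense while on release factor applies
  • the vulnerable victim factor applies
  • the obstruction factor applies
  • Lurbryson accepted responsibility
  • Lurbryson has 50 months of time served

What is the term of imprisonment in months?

Offense while on release enhancement: +26 months
Vulnerable victim enhancement: +30 months
Obstruction enhancement: +23 months
Adjusted term: 176 months + 26 months + 30 months + 23 months = 255 months
Acceptance of responsibility reduction: 15% of 255 months = 38 months (rounded down)
After reduction: 255 − 38 = 217 months
Less time served: 217 months − 50 months = 167 months
Minimum 106 months: 167 months meets the minimum, no increase.

167 months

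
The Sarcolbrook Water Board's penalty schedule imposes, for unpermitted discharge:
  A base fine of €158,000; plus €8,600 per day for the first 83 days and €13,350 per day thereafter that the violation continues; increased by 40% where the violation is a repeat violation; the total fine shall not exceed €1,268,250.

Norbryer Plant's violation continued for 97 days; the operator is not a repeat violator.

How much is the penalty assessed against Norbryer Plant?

First 83 days: 83 × €8,600 = €713,800
Remaining days: (97 − 83) × €13,350 = €186,900
Per-day component: €713,800 + €186,900 = €900,700
Base plus per-day: €158,000 + €900,700 = €1,058,700
The operator is not a repeat violator: no 40% increase.
Cap at €1,268,250: €1,058,700 is within the cap, no reduction.

€1,058,700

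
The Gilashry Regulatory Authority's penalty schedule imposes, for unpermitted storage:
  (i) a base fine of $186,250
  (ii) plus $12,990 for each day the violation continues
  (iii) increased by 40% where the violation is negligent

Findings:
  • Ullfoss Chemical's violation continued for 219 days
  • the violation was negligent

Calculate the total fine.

Per-day component: 219 × $12,990 = $2,844,810
Base plus per-day: $186,250 + $2,844,810 = $3,031,060
Enhancement: 40% of $3,031,060 = $1,212,424
Enhanced fine: $3,031,060 + $1,212,424 = $4,243,484

$4,243,484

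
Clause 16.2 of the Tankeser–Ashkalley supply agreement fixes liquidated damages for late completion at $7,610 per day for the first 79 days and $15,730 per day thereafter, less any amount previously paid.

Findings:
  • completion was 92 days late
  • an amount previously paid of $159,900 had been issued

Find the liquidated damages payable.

First 79 days: 79 × $7,610 = $601,190
Remaining days: (92 − 79) × $15,730 = $204,490
Accrued per-day damages: $601,190 + $204,490 = $805,680
Less amount previously paid: $805,680 − $159,900 = $645,780

Liquidated damages: $645,780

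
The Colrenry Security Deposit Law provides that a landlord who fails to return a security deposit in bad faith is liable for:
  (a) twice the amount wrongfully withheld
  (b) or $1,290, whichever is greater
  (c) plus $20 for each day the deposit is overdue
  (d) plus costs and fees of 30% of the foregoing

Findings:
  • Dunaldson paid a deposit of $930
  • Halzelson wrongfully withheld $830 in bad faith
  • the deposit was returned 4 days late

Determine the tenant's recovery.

Doubled: 2 × $830 = $1,660
Minimum $1,290: $1,660 meets the minimum, no increase.
Late-return penalty: 4 × $20 = $80
Damages plus late penalty: $1,660 + $80 = $1,740
Costs and fees: 30% of $1,740 = $522
Total recovery: $1,740 + $522 = $2,262

$2,262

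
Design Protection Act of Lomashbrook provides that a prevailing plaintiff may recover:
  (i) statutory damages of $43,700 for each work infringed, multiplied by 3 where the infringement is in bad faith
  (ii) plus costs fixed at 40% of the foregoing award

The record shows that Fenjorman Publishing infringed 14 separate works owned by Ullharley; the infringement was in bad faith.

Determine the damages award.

Statutory damages: 14 × $43,700 = $611,800
Trebled: 3 × $611,800 = $1,835,400
Costs: 40% of $1,835,400 = $734,160
Award plus costs: $1,835,400 + $734,160 = $2,569,560

$2,569,560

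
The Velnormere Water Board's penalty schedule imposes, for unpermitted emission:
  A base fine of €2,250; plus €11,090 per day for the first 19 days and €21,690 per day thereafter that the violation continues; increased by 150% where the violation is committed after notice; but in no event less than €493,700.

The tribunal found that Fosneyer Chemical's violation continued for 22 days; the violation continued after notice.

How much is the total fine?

€695,075

First 19 days: 19 × €11,090 = €210,710
Remaining days: (22 − 19) × €21,690 = €65,070
Per-day component: €210,710 + €65,070 = €275,780
Base plus per-day: €2,250 + €275,780 = €278,030
Enhancement: 150% of €278,030 = €417,045
Enhanced fine: €278,030 + €417,045 = €695,075
Minimum €493,700: €695,075 meets the minimum, no increase.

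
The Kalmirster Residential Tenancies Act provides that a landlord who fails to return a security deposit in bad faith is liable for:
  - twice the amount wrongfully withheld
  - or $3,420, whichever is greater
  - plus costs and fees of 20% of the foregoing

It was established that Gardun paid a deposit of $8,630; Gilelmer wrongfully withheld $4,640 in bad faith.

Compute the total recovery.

Doubled: 2 × $4,640 = $9,280
Minimum $3,420: $9,280 meets the minimum, no increase.
Costs and fees: 20% of $9,280 = $1,856
Total recovery: $9,280 + $1,856 = $11,136

Recovery: $11,136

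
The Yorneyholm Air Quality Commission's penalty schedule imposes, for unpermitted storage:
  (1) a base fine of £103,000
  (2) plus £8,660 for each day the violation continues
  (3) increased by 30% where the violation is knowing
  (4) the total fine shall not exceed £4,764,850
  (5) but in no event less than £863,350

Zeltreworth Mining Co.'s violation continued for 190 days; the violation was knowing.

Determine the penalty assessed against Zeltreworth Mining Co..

Per-day component: 190 × £8,660 = £1,645,400
Base plus per-day: £103,000 + £1,645,400 = £1,748,400
Enhancement: 30% of £1,748,400 = £524,520
Enhanced fine: £1,748,400 + £524,520 = £2,272,920
Cap at £4,764,850: £2,272,920 is within the cap, no reduction.
Minimum £863,350: £2,272,920 meets the minimum, no increase.

£2,272,920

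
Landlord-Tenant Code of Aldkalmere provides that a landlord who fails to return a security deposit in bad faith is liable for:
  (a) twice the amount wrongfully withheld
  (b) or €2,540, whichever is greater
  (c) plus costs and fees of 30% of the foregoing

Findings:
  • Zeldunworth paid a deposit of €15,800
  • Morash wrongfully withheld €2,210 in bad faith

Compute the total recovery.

Recovery: €5,746

Doubled: 2 × €2,210 = €4,420
Minimum €2,540: €4,420 meets the minimum, no increase.
Costs and fees: 30% of €4,420 = €1,326
Total recovery: €4,420 + €1,326 = €5,746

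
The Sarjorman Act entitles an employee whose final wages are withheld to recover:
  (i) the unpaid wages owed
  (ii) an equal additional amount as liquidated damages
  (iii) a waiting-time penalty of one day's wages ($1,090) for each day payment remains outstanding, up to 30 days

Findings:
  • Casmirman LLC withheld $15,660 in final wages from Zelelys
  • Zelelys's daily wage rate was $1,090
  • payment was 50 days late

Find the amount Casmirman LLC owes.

$64,020

Liquidated damages (equal amount): $15,660
Penalty days: min(50, 30) = 30
Waiting-time penalty: 30 × $1,090 = $32,700
Total award: $15,660 + $15,660 + $32,700 = $64,020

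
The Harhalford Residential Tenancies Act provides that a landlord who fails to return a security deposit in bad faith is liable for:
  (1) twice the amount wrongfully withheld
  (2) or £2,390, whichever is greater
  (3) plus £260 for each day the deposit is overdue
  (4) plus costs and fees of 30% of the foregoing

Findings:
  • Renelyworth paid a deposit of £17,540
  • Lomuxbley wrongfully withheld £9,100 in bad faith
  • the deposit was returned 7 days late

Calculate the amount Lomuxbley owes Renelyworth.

Doubled: 2 × £9,100 = £18,200
Minimum £2,390: £18,200 meets the minimum, no increase.
Late-return penalty: 7 × £260 = £1,820
Damages plus late penalty: £18,200 + £1,820 = £20,020
Costs and fees: 30% of £20,020 = £6,006
Total recovery: £20,020 + £6,006 = £26,026

£26,026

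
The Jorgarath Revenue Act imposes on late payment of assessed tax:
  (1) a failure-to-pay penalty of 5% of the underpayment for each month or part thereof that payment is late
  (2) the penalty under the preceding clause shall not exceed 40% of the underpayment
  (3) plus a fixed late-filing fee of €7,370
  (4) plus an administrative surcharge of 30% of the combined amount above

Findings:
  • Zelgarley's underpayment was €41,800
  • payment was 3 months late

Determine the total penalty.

Penalty: €17,732

Accrued rate: 5% × 3 = 15%, capped at 40% → 15%
Failure-to-pay penalty: 15% of €41,800 = €6,270
Penalty before surcharge: €6,270 + €7,370 = €13,640
Administrative surcharge: 30% of €13,640 = €4,092
Total penalty: €13,640 + €4,092 = €17,732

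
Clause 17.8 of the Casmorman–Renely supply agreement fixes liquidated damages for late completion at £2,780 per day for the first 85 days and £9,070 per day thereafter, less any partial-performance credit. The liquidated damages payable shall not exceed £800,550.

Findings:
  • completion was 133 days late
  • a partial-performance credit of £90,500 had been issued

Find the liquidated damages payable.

First 85 days: 85 × £2,780 = £236,300
Remaining days: (133 − 85) × £9,070 = £435,360
Accrued per-day damages: £236,300 + £435,360 = £671,660
Less partial-performance credit: £671,660 − £90,500 = £581,160
Cap at £800,550: £581,160 is within the cap, no reduction.

Liquidated damages: £581,160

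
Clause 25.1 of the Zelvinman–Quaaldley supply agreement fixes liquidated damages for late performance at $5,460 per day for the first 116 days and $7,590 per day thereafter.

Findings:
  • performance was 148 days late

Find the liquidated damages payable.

First 116 days: 116 × $5,460 = $633,360
Remaining days: (148 − 116) × $7,590 = $242,880
Accrued per-day damages: $633,360 + $242,880 = $876,240

Liquidated damages: $876,240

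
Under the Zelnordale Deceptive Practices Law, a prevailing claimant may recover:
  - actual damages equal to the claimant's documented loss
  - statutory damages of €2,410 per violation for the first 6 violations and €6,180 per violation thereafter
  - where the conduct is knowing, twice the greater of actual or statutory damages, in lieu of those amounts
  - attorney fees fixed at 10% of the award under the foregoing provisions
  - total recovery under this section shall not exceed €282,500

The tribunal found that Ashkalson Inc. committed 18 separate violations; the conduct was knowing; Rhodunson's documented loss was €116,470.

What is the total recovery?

Total recovery: €256,234

First 6 violations: 6 × €2,410 = €14,460
Remaining violations: (18 − 6) × €6,180 = €74,160
Statutory damages: €14,460 + €74,160 = €88,620
Greater of actual damages (€116,470) or statutory damages (€88,620): €116,470
Doubled: 2 × €116,470 = €232,940
Attorney fees: 10% of €232,940 = €23,294
Total before cap: €232,940 + €23,294 = €256,234
Cap at €282,500: €256,234 is within the cap, no reduction.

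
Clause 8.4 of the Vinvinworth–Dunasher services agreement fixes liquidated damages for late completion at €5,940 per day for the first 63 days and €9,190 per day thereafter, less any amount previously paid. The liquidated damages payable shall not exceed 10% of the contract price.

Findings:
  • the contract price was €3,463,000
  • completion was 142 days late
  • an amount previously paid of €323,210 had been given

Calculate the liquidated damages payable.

First 63 days: 63 × €5,940 = €374,220
Remaining days: (142 − 63) × €9,190 = €726,010
Accrued per-day damages: €374,220 + €726,010 = €1,100,230
Less amount previously paid: €1,100,230 − €323,210 = €777,020
Cap: 10% of €3,463,000 = €346,300
Cap at €346,300: €777,020 exceeds the cap → €346,300

Liquidated damages: €346,300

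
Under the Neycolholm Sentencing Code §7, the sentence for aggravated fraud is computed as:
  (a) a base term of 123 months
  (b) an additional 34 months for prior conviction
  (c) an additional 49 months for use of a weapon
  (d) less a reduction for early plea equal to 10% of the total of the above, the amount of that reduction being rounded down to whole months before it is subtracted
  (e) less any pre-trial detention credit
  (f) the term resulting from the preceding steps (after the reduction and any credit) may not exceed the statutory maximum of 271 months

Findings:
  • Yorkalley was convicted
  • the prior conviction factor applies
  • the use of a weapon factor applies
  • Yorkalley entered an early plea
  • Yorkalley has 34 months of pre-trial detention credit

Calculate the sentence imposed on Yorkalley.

Prior conviction enhancement: +34 months
Use of a weapon enhancement: +49 months
Adjusted term: 123 months + 34 months + 49 months = 206 months
Early plea reduction: 10% of 206 months = 20 months (rounded down)
After reduction: 206 − 20 = 186 months
Less pre-trial detention credit: 186 months − 34 months = 152 months
Cap at 271 months: 152 months is within the cap, no reduction.

152 months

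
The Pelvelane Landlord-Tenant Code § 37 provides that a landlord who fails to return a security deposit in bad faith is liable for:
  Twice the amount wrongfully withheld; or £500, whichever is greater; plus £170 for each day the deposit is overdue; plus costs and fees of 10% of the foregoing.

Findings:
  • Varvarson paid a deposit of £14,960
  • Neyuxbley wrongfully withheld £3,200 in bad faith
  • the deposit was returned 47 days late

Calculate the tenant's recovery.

Doubled: 2 × £3,200 = £6,400
Minimum £500: £6,400 meets the minimum, no increase.
Late-return penalty: 47 × £170 = £7,990
Damages plus late penalty: £6,400 + £7,990 = £14,390
Costs and fees: 10% of £14,390 = £1,439
Total recovery: £14,390 + £1,439 = £15,829

£15,829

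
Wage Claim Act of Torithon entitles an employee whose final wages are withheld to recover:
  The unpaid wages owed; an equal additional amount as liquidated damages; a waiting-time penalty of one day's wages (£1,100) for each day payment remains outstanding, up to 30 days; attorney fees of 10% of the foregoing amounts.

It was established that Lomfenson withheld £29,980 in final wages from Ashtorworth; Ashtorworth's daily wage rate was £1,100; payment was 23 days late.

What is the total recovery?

Liquidated damages (equal amount): £29,980
Penalty days: min(23, 30) = 23
Waiting-time penalty: 23 × £1,100 = £25,300
Subtotal: £29,980 + £29,980 + £25,300 = £85,260
Attorney fees: 10% of £85,260 = £8,526
Total award: £85,260 + £8,526 = £93,786

£93,786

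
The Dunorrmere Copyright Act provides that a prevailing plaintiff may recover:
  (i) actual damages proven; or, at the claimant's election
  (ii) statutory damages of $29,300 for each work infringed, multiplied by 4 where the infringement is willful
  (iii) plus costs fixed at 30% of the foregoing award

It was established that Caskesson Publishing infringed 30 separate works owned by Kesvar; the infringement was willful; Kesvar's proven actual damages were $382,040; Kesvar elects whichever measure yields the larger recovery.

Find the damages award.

$4,570,800

Statutory damages: 30 × $29,300 = $879,000
Multiplied by 4: 4 × $879,000 = $3,516,000
Greater of actual damages ($382,040) or enhanced statutory damages ($3,516,000): $3,516,000
Costs: 30% of $3,516,000 = $1,054,800
Award plus costs: $3,516,000 + $1,054,800 = $4,570,800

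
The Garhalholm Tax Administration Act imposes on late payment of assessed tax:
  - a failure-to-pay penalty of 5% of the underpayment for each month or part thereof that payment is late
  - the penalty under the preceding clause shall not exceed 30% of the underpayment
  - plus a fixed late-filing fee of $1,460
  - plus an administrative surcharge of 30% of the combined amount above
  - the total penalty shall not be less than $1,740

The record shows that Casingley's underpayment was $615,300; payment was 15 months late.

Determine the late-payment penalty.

$241,865

Accrued rate: 5% × 15 = 75%, capped at 30% → 30%
Failure-to-pay penalty: 30% of $615,300 = $184,590
Penalty before surcharge: $184,590 + $1,460 = $186,050
Administrative surcharge: 30% of $186,050 = $55,815
Total penalty: $186,050 + $55,815 = $241,865
Minimum $1,740: $241,865 meets the minimum, no increase.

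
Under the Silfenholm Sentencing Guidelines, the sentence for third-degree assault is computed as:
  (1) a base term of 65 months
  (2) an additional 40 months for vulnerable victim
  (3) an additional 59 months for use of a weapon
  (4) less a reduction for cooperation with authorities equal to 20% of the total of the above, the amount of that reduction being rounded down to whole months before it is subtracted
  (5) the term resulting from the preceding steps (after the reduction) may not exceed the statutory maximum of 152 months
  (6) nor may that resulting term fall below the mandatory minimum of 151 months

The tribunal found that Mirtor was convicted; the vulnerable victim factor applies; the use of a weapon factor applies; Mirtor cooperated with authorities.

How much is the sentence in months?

Vulnerable victim enhancement: +40 months
Use of a weapon enhancement: +59 months
Adjusted term: 65 months + 40 months + 59 months = 164 months
Cooperation with authorities reduction: 20% of 164 months = 32 months (rounded down)
After reduction: 164 − 32 = 132 months
Cap at 152 months: 132 months is within the cap, no reduction.
Minimum 151 months: 132 months is below the minimum → 151 months

151 months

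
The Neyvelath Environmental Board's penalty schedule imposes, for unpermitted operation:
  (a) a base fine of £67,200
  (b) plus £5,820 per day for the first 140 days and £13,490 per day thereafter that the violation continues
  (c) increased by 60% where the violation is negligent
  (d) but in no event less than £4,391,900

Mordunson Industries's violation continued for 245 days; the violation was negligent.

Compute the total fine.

£4,391,900

First 140 days: 140 × £5,820 = £814,800
Remaining days: (245 − 140) × £13,490 = £1,416,450
Per-day component: £814,800 + £1,416,450 = £2,231,250
Base plus per-day: £67,200 + £2,231,250 = £2,298,450
Enhancement: 60% of £2,298,450 = £1,379,070
Enhanced fine: £2,298,450 + £1,379,070 = £3,677,520
Minimum £4,391,900: £3,677,520 is below the minimum → £4,391,900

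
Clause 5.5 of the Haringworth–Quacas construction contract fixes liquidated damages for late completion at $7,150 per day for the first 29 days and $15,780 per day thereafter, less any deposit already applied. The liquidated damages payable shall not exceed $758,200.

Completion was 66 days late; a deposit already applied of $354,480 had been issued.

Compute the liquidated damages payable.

$436,730

First 29 days: 29 × $7,150 = $207,350
Remaining days: (66 − 29) × $15,780 = $583,860
Accrued per-day damages: $207,350 + $583,860 = $791,210
Less deposit already applied: $791,210 − $354,480 = $436,730
Cap at $758,200: $436,730 is within the cap, no reduction.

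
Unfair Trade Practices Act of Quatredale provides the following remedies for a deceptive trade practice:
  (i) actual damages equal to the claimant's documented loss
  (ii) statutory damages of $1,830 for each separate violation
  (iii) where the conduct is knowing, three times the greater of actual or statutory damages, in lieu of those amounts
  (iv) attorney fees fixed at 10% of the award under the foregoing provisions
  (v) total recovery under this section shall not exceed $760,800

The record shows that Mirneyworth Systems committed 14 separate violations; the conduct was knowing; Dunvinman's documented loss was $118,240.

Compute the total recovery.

$390,192

Statutory damages: 14 × $1,830 = $25,620
Greater of actual damages ($118,240) or statutory damages ($25,620): $118,240
Trebled: 3 × $118,240 = $354,720
Attorney fees: 10% of $354,720 = $35,472
Total before cap: $354,720 + $35,472 = $390,192
Cap at $760,800: $390,192 is within the cap, no reduction.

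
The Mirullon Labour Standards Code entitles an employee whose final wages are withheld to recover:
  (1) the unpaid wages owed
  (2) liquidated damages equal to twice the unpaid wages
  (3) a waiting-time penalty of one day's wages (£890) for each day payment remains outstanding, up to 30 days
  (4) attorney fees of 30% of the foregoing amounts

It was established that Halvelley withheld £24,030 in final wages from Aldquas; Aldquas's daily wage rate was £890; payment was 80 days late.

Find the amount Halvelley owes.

£128,427

Doubled: 2 × £24,030 = £48,060
Penalty days: min(80, 30) = 30
Waiting-time penalty: 30 × £890 = £26,700
Subtotal: £24,030 + £48,060 + £26,700 = £98,790
Attorney fees: 30% of £98,790 = £29,637
Total award: £98,790 + £29,637 = £128,427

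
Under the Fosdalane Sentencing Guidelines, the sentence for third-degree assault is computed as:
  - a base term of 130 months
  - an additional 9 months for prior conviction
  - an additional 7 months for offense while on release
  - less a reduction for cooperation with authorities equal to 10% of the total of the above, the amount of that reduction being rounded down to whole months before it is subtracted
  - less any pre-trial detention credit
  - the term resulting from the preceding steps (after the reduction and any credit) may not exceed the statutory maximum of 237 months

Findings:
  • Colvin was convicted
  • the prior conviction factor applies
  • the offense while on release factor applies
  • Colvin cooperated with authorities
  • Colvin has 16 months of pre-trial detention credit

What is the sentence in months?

116 months

Prior conviction enhancement: +9 months
Offense while on release enhancement: +7 months
Adjusted term: 130 months + 9 months + 7 months = 146 months
Cooperation with authorities reduction: 10% of 146 months = 14 months (rounded down)
After reduction: 146 − 14 = 132 months
Less pre-trial detention credit: 132 months − 16 months = 116 months
Cap at 237 months: 116 months is within the cap, no reduction.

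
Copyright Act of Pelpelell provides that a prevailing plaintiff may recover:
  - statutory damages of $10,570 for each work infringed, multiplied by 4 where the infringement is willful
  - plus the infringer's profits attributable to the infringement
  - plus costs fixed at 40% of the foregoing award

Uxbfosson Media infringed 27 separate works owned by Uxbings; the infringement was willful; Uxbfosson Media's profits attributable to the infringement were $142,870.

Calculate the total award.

Statutory damages: 27 × $10,570 = $285,390
Multiplied by 4: 4 × $285,390 = $1,141,560
Combined award: $1,141,560 + $142,870 = $1,284,430
Costs: 40% of $1,284,430 = $513,772
Award plus costs: $1,284,430 + $513,772 = $1,798,202

$1,798,202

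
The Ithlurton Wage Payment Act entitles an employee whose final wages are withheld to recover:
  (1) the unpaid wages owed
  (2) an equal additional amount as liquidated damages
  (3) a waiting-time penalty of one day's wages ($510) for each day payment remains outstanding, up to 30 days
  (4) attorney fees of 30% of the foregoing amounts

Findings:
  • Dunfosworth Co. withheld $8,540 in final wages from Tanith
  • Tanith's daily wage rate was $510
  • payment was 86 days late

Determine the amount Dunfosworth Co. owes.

$42,094

Liquidated damages (equal amount): $8,540
Penalty days: min(86, 30) = 30
Waiting-time penalty: 30 × $510 = $15,300
Subtotal: $8,540 + $8,540 + $15,300 = $32,380
Attorney fees: 30% of $32,380 = $9,714
Total award: $32,380 + $9,714 = $42,094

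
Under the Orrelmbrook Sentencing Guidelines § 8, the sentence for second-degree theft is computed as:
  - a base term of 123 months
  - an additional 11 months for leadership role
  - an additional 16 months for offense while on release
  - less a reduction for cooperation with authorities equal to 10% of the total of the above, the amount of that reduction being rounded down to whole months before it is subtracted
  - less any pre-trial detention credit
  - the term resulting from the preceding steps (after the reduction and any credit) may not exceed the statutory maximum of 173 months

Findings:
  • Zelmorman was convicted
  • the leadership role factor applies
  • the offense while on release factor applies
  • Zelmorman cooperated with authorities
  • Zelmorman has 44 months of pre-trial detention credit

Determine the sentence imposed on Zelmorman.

Leadership role enhancement: +11 months
Offense while on release enhancement: +16 months
Adjusted term: 123 months + 11 months + 16 months = 150 months
Cooperation with authorities reduction: 10% of 150 months = 15 months (rounded down)
After reduction: 150 − 15 = 135 months
Less pre-trial detention credit: 135 months − 44 months = 91 months
Cap at 173 months: 91 months is within the cap, no reduction.

91 months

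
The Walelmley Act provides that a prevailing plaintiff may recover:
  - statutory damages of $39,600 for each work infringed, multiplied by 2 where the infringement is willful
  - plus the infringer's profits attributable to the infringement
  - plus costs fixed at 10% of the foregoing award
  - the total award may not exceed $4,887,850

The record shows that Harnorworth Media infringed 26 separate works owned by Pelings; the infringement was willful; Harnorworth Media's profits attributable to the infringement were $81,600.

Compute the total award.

Statutory damages: 26 × $39,600 = $1,029,600
Doubled: 2 × $1,029,600 = $2,059,200
Combined award: $2,059,200 + $81,600 = $2,140,800
Costs: 10% of $2,140,800 = $214,080
Award plus costs: $2,140,800 + $214,080 = $2,354,880
Cap at $4,887,850: $2,354,880 is within the cap, no reduction.

$2,354,880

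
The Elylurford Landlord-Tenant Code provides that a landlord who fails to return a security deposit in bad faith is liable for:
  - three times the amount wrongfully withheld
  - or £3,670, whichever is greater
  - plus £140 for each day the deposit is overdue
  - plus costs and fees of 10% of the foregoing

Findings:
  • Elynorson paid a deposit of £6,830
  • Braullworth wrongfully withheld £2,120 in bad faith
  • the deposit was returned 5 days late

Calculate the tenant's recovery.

£7,766

Trebled: 3 × £2,120 = £6,360
Minimum £3,670: £6,360 meets the minimum, no increase.
Late-return penalty: 5 × £140 = £700
Damages plus late penalty: £6,360 + £700 = £7,060
Costs and fees: 10% of £7,060 = £706
Total recovery: £7,060 + £706 = £7,766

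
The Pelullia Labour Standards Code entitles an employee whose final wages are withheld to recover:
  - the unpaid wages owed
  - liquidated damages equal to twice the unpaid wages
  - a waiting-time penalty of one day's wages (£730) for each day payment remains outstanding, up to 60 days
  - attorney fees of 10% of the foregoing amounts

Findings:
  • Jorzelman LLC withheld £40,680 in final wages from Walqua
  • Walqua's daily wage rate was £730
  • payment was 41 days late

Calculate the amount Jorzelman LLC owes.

£167,167

Doubled: 2 × £40,680 = £81,360
Penalty days: min(41, 60) = 41
Waiting-time penalty: 41 × £730 = £29,930
Subtotal: £40,680 + £81,360 + £29,930 = £151,970
Attorney fees: 10% of £151,970 = £15,197
Total award: £151,970 + £15,197 = £167,167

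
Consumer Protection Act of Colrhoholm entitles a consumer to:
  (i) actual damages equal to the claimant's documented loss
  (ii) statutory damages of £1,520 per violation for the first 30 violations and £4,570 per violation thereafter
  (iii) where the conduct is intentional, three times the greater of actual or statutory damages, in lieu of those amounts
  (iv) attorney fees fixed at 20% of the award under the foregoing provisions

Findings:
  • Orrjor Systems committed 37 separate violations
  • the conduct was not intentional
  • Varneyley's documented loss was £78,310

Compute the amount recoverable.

£187,080

First 30 violations: 30 × £1,520 = £45,600
Remaining violations: (37 − 30) × £4,570 = £31,990
Statutory damages: £45,600 + £31,990 = £77,590
Conduct not intentional: the in-lieu enhancement does not apply.
Actual plus statutory damages: £78,310 + £77,590 = £155,900
Attorney fees: 20% of £155,900 = £31,180
Total recovery: £155,900 + £31,180 = £187,080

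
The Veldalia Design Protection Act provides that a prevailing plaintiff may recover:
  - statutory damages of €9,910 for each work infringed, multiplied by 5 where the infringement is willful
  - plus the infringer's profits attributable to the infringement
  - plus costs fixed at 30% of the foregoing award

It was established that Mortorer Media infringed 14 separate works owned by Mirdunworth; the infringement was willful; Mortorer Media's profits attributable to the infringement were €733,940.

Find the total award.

Statutory damages: 14 × €9,910 = €138,740
Multiplied by 5: 5 × €138,740 = €693,700
Combined award: €693,700 + €733,940 = €1,427,640
Costs: 30% of €1,427,640 = €428,292
Award plus costs: €1,427,640 + €428,292 = €1,855,932

€1,855,932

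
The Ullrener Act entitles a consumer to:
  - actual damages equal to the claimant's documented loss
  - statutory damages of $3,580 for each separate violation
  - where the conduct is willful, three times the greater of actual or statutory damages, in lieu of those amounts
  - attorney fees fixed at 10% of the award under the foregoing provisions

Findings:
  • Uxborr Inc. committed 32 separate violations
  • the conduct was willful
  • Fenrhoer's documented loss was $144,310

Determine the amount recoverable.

Statutory damages: 32 × $3,580 = $114,560
Greater of actual damages ($144,310) or statutory damages ($114,560): $144,310
Trebled: 3 × $144,310 = $432,930
Attorney fees: 10% of $432,930 = $43,293
Total recovery: $432,930 + $43,293 = $476,223

$476,223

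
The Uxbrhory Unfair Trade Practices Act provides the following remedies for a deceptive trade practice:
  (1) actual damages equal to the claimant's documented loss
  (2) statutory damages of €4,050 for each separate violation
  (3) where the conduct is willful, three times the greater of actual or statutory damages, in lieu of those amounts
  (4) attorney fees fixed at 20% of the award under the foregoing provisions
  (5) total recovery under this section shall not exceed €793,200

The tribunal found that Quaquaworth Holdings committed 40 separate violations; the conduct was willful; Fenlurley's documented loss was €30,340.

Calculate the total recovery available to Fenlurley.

Statutory damages: 40 × €4,050 = €162,000
Greater of actual damages (€30,340) or statutory damages (€162,000): €162,000
Trebled: 3 × €162,000 = €486,000
Attorney fees: 20% of €486,000 = €97,200
Total before cap: €486,000 + €97,200 = €583,200
Cap at €793,200: €583,200 is within the cap, no reduction.

Total recovery: €583,200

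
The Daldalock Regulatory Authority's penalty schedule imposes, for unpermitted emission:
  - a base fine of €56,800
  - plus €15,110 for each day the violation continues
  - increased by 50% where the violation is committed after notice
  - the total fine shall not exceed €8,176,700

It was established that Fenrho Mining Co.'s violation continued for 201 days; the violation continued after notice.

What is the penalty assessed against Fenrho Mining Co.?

Per-day component: 201 × €15,110 = €3,037,110
Base plus per-day: €56,800 + €3,037,110 = €3,093,910
Enhancement: 50% of €3,093,910 = €1,546,955
Enhanced fine: €3,093,910 + €1,546,955 = €4,640,865
Cap at €8,176,700: €4,640,865 is within the cap, no reduction.

€4,640,865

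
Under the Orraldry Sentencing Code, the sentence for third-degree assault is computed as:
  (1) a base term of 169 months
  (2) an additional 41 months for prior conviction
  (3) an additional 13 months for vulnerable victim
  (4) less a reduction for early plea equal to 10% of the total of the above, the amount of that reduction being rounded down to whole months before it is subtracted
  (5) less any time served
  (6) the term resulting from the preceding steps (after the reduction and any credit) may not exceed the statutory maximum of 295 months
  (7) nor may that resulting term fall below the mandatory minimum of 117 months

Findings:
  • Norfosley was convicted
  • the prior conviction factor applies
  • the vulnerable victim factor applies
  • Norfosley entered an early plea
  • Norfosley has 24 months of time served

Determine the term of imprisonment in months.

177 months

Prior conviction enhancement: +41 months
Vulnerable victim enhancement: +13 months
Adjusted term: 169 months + 41 months + 13 months = 223 months
Early plea reduction: 10% of 223 months = 22 months (rounded down)
After reduction: 223 − 22 = 201 months
Less time served: 201 months − 24 months = 177 months
Cap at 295 months: 177 months is within the cap, no reduction.
Minimum 117 months: 177 months meets the minimum, no increase.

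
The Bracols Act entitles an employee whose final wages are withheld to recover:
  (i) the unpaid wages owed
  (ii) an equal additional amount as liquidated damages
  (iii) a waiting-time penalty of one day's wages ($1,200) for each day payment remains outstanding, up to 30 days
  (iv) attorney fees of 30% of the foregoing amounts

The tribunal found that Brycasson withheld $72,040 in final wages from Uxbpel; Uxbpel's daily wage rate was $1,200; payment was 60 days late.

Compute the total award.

Liquidated damages (equal amount): $72,040
Penalty days: min(60, 30) = 30
Waiting-time penalty: 30 × $1,200 = $36,000
Subtotal: $72,040 + $72,040 + $36,000 = $180,080
Attorney fees: 30% of $180,080 = $54,024
Total award: $180,080 + $54,024 = $234,104

$234,104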